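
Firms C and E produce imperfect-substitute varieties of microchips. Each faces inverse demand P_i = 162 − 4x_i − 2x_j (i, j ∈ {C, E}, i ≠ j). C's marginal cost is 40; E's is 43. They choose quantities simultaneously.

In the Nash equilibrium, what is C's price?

Firm C's profit: π = x_C(162 − 4x_C − 2x_E) − 40x_C.
∂π/∂x_C = 122 − 8x_C − 2x_E = 0 ⇒ x_C = 15.25 − 0.25x_E.
Similarly x_E = 14.875 − 0.25x_C.
Substituting the second reaction function into the first: x_C = 15.25 − 0.25(14.875 − 0.25x_C), which gives 0.9375x_C = 369/32 ⇒ x_C = 12.3.
Then x_E = 14.875 − 0.25·12.3 = 11.8.
P_C = 162 − 4·12.3 − 2·11.8 = 89.2.

89.2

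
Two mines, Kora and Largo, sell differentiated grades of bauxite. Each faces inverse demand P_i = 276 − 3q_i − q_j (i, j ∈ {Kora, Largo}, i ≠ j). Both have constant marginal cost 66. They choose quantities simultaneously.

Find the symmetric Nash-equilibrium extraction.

Mine Kora's profit: π = q_{Kora}(276 − 3q_{Kora} − q_{Largo}) − 66q_{Kora}.
∂π/∂q_{Kora} = 210 − 6q_{Kora} − q_{Largo} = 0 ⇒ q_{Kora} = 35 − (1/6)q_{Largo}.
Setting q_{Kora} = q_{Largo} in the reaction function: q_{Kora} = 35 − (1/6)q_{Kora}, so q_{Kora} = 35 / (7/6) = 30.

30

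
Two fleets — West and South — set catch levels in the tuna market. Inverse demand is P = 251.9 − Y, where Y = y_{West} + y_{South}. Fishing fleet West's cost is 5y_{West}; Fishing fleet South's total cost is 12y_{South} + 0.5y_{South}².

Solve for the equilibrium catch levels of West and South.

100.16, 46.58

Fishing fleet West's profit: π = y_{West}(251.9 − (y_{West} + y_{South})) − 5y_{West}.
∂π/∂y_{West} = 246.9 − 2y_{West} − y_{South} = 0, so y_{West} = 123.45 − 0.5y_{South}.
For South: ∂π/∂y_{South} = 239.9 − 3y_{South} − y_{West} = 0 ⇒ y_{South} = 2399/30 − (1/3)y_{West}.
Plugging y_{South} into West's best response: y_{West} = 123.45 − 0.5(2399/30 − (1/3)y_{West}) ⇒ (5/6)y_{West} = 1252/15, so y_{West} = 100.16.
Then y_{South} = 2399/30 − (1/3)·100.16 = 46.58.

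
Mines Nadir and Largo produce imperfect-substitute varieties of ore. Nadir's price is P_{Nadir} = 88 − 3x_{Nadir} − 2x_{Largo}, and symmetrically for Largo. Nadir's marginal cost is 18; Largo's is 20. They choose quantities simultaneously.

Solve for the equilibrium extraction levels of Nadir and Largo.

Mine Nadir's profit: π = x_{Nadir}(88 − 3x_{Nadir} − 2x_{Largo}) − 18x_{Nadir}.
∂π/∂x_{Nadir} = 70 − 6x_{Nadir} − 2x_{Largo} = 0 ⇒ x_{Nadir} = 35/3 − (1/3)x_{Largo}.
Similarly x_{Largo} = 34/3 − (1/3)x_{Nadir}.
Plugging x_{Largo} into Nadir's best response: x_{Nadir} = 35/3 − (1/3)(34/3 − (1/3)x_{Nadir}) ⇒ (8/9)x_{Nadir} = 71/9, so x_{Nadir} = 8.875.
Then x_{Largo} = 34/3 − (1/3)·8.875 = 8.375.

8.875, 8.375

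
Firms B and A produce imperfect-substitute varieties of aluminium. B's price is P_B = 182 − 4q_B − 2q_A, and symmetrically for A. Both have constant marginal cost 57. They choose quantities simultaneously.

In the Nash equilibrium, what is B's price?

Firm B's profit: π = q_B(182 − 4q_B − 2q_A) − 57q_B.
∂π/∂q_B = 125 − 8q_B − 2q_A = 0 ⇒ q_B = 15.625 − 0.25q_A.
By symmetry q_A = q_B; substituting into the reaction function, 1.25q_B = 15.625 and q_B = 12.5.
P_B = 182 − 4·12.5 − 2·12.5 = 107.

107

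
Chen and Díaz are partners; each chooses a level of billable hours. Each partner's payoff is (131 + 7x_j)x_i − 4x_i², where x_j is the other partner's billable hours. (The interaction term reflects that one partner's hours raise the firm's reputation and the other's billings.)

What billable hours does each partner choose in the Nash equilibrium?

131

Chen's payoff is (131 + 7x_D)x_C − 4x_C².
∂π/∂x_C = 131 + 7x_D − 8x_C = 0, so x_C = 16.375 + 0.875x_D.
Setting x_C = x_D in the reaction function: x_C = 16.375 + 0.875x_C, so x_C = 16.375 / 0.125 = 131.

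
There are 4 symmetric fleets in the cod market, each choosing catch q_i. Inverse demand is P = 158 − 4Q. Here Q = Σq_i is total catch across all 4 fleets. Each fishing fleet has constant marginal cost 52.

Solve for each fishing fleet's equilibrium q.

5.3

A representative fishing fleet's profit is π_i = q_i(158 − 4Q) − 52q_i, with Q = q_i + Σ_{j≠i} q_j.
First-order condition: 106 − 8q_i − 4Σ_{j≠i} q_j = 0.
Imposing symmetry (q_j = q for all j) turns Σ_{j≠i} q_j into 3q, so 106 = 20q and q = 5.3.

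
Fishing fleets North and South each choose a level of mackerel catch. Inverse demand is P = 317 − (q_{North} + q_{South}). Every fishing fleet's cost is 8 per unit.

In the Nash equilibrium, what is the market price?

111

Fishing fleet North's profit: π = q_{North}(317 − (q_{North} + q_{South})) − 8q_{North}.
∂π/∂q_{North} = 309 − 2q_{North} − q_{South} = 0, so q_{North} = 154.5 − 0.5q_{South}.
The game is symmetric, so in equilibrium q_{South} = q_{North}: the reaction function gives 1.5q_{North} = 154.5, hence q_{North} = 103.
Equilibrium price: P = 317 − 206 = 111.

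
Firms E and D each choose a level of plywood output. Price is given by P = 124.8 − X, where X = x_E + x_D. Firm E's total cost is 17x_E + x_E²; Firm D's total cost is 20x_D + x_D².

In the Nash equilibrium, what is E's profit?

946.9952

Firm E's profit: π = x_E(124.8 − (x_E + x_D)) − 17x_E − x_E².
∂π/∂x_E = 107.8 − 4x_E − x_D = 0, so x_E = 26.95 − 0.25x_D.
By the same steps for D: x_D = 26.2 − 0.25x_E.
Plugging x_D into E's best response: x_E = 26.95 − 0.25(26.2 − 0.25x_E) ⇒ 0.9375x_E = 20.4, so x_E = 21.76.
Then x_D = 26.2 − 0.25·21.76 = 20.76.
Price P = 124.8 − 42.52 = 82.28.
E's profit: (82.28 − 17)·21.76 − (21.76)² = 946.9952.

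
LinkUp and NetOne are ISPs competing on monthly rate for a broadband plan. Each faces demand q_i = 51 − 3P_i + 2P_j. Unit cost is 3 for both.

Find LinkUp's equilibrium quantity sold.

LinkUp's profit: π = (P_{LinkUp} − 3)(51 − 3P_{LinkUp} + 2P_{NetOne}).
∂π/∂P_{LinkUp} = 60 − 6P_{LinkUp} + 2P_{NetOne} = 0 ⇒ P_{LinkUp} = 10 + (1/3)P_{NetOne}.
Setting P_{LinkUp} = P_{NetOne} in the reaction function: P_{LinkUp} = 10 + (1/3)P_{LinkUp}, so P_{LinkUp} = 10 / (2/3) = 15.
q_{LinkUp} = 51 − 3·15 + 2·15 = 36.

36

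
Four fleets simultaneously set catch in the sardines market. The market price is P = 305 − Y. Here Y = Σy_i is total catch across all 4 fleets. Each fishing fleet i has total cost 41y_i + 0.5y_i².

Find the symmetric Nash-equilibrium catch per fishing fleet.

44

A representative fishing fleet's profit is π_i = y_i(305 − Y) − 41y_i − 0.5y_i², with Y = y_i + Σ_{j≠i} y_j.
First-order condition: 264 − 3y_i − Σ_{j≠i} y_j = 0.
With identical fishing fleets, set every y_j = y: then 264 − 3y − 3y = 0, i.e. y = 264/6 = 44.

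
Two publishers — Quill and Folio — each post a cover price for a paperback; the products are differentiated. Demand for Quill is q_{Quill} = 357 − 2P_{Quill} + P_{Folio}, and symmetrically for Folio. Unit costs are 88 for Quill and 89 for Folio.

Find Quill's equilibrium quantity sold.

179.6

Quill's profit: π = (P_{Quill} − 88)(357 − 2P_{Quill} + P_{Folio}).
∂π/∂P_{Quill} = 533 − 4P_{Quill} + P_{Folio} = 0 ⇒ P_{Quill} = 133.25 + 0.25P_{Folio}.
Similarly P_{Folio} = 133.75 + 0.25P_{Quill}.
Substituting the second reaction function into the first: P_{Quill} = 133.25 + 0.25(133.75 + 0.25P_{Quill}), which gives 0.9375P_{Quill} = 166.6875 ⇒ P_{Quill} = 177.8.
Then P_{Folio} = 133.75 + 0.25·177.8 = 178.2.
q_{Quill} = 357 − 2·177.8 + 178.2 = 179.6.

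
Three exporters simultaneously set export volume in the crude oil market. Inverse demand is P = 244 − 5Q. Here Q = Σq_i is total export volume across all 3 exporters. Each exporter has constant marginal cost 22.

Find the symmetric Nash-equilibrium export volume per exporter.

A representative exporter's profit is π_i = q_i(244 − 5Q) − 22q_i, with Q = q_i + Σ_{j≠i} q_j.
First-order condition: 222 − 10q_i − 5Σ_{j≠i} q_j = 0.
With identical exporters, set every q_j = q: then 222 − 10q − 10q = 0, i.e. q = 222/20 = 11.1.

11.1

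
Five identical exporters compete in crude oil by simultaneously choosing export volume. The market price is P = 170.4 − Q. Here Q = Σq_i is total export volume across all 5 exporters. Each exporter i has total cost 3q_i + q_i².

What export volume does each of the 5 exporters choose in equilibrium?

20.925

A representative exporter's profit is π_i = q_i(170.4 − Q) − 3q_i − q_i², with Q = q_i + Σ_{j≠i} q_j.
First-order condition: 167.4 − 4q_i − Σ_{j≠i} q_j = 0.
Imposing symmetry (q_j = q for all j) turns Σ_{j≠i} q_j into 4q, so 167.4 = 8q and q = 20.925.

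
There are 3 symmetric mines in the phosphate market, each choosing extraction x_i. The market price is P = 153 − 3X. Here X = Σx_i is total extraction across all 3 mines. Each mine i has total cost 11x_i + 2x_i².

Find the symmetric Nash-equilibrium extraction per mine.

8.875

A representative mine's profit is π_i = x_i(153 − 3X) − 11x_i − 2x_i², with X = x_i + Σ_{j≠i} x_j.
First-order condition: 142 − 10x_i − 3Σ_{j≠i} x_j = 0.
With identical mines, set every x_j = x: then 142 − 10x − 6x = 0, i.e. x = 142/16 = 8.875.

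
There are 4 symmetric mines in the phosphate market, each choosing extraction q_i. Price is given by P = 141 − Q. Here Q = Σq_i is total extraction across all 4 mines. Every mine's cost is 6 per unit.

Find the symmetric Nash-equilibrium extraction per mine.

A representative mine's profit is π_i = q_i(141 − Q) − 6q_i, with Q = q_i + Σ_{j≠i} q_j.
First-order condition: 135 − 2q_i − Σ_{j≠i} q_j = 0.
Imposing symmetry (q_j = q for all j) turns Σ_{j≠i} q_j into 3q, so 135 = 5q and q = 27.

27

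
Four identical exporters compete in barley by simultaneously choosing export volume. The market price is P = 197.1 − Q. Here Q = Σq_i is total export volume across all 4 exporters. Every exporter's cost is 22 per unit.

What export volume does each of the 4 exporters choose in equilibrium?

A representative exporter's profit is π_i = q_i(197.1 − Q) − 22q_i, with Q = q_i + Σ_{j≠i} q_j.
First-order condition: 175.1 − 2q_i − Σ_{j≠i} q_j = 0.
In a symmetric equilibrium every exporter chooses the same q, so Σ_{j≠i} q_j = 3q. The condition becomes 175.1 − 5q = 0, giving q = 175.1/5 = 35.02.

35.02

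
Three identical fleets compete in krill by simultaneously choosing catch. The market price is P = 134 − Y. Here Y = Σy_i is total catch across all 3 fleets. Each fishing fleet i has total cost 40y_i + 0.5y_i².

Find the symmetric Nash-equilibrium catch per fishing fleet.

18.8

A representative fishing fleet's profit is π_i = y_i(134 − Y) − 40y_i − 0.5y_i², with Y = y_i + Σ_{j≠i} y_j.
First-order condition: 94 − 3y_i − Σ_{j≠i} y_j = 0.
Imposing symmetry (y_j = y for all j) turns Σ_{j≠i} y_j into 2y, so 94 = 5y and y = 18.8.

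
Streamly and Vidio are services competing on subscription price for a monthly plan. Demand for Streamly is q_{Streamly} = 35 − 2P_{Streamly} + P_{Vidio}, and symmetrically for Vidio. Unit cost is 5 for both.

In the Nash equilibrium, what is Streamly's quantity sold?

20

Streamly's profit: π = (P_{Streamly} − 5)(35 − 2P_{Streamly} + P_{Vidio}).
∂π/∂P_{Streamly} = 45 − 4P_{Streamly} + P_{Vidio} = 0 ⇒ P_{Streamly} = 11.25 + 0.25P_{Vidio}.
Setting P_{Streamly} = P_{Vidio} in the reaction function: P_{Streamly} = 11.25 + 0.25P_{Streamly}, so P_{Streamly} = 11.25 / 0.75 = 15.
q_{Streamly} = 35 − 2·15 + 15 = 20.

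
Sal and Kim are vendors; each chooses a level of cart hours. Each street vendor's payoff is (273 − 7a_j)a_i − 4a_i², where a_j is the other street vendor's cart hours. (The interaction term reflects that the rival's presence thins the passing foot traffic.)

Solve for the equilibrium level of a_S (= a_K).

Sal's payoff is (273 − 7a_K)a_S − 4a_S².
∂π/∂a_S = 273 − 7a_K − 8a_S = 0, so a_S = 34.125 − 0.875a_K.
The game is symmetric, so in equilibrium a_K = a_S: the reaction function gives 1.875a_S = 34.125, hence a_S = 18.2.

18.2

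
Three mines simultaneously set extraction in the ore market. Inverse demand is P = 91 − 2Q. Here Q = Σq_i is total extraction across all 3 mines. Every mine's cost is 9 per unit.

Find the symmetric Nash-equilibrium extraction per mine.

A representative mine's profit is π_i = q_i(91 − 2Q) − 9q_i, with Q = q_i + Σ_{j≠i} q_j.
First-order condition: 82 − 4q_i − 2Σ_{j≠i} q_j = 0.
With identical mines, set every q_j = q: then 82 − 4q − 4q = 0, i.e. q = 82/8 = 10.25.

10.25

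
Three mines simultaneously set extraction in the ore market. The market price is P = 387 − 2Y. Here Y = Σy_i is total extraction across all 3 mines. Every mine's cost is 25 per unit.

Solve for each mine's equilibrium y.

45.25

A representative mine's profit is π_i = y_i(387 − 2Y) − 25y_i, with Y = y_i + Σ_{j≠i} y_j.
First-order condition: 362 − 4y_i − 2Σ_{j≠i} y_j = 0.
With identical mines, set every y_j = y: then 362 − 4y − 4y = 0, i.e. y = 362/8 = 45.25.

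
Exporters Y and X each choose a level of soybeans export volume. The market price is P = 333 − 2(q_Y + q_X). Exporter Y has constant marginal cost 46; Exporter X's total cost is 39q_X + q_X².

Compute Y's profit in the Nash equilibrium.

Exporter Y's profit: π = q_Y(333 − 2(q_Y + q_X)) − 46q_Y.
∂π/∂q_Y = 287 − 4q_Y − 2q_X = 0, so q_Y = 71.75 − 0.5q_X.
For X: ∂π/∂q_X = 294 − 6q_X − 2q_Y = 0 ⇒ q_X = 49 − (1/3)q_Y.
Solving the two reaction functions simultaneously: (1 − (−0.5)(−1/3))q_Y = 71.75 − 0.5·49, so (5/6)q_Y = 47.25 and q_Y = 56.7.
Then q_X = 49 − (1/3)·56.7 = 30.1.
Price P = 333 − 2·86.8 = 159.4.
Y's profit: (159.4 − 46)·56.7 = 6429.78.

6429.78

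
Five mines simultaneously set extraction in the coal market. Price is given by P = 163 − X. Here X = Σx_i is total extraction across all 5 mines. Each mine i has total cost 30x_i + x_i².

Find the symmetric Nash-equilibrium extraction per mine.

16.625

A representative mine's profit is π_i = x_i(163 − X) − 30x_i − x_i², with X = x_i + Σ_{j≠i} x_j.
First-order condition: 133 − 4x_i − Σ_{j≠i} x_j = 0.
Imposing symmetry (x_j = x for all j) turns Σ_{j≠i} x_j into 4x, so 133 = 8x and x = 16.625.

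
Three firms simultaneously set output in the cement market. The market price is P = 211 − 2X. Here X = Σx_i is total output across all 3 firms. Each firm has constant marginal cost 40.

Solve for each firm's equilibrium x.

A representative firm's profit is π_i = x_i(211 − 2X) − 40x_i, with X = x_i + Σ_{j≠i} x_j.
First-order condition: 171 − 4x_i − 2Σ_{j≠i} x_j = 0.
In a symmetric equilibrium every firm chooses the same x, so Σ_{j≠i} x_j = 2x. The condition becomes 171 − 8x = 0, giving x = 171/8 = 21.375.

21.375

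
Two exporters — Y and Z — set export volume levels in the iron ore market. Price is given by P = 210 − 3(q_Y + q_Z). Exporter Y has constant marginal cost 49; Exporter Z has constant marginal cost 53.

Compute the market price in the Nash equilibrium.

Exporter Y's profit: π = q_Y(210 − 3(q_Y + q_Z)) − 49q_Y.
∂π/∂q_Y = 161 − 6q_Y − 3q_Z = 0, so q_Y = 161/6 − 0.5q_Z.
By the same steps for Z: q_Z = 157/6 − 0.5q_Y.
Solving the two reaction functions simultaneously: (1 − (−0.5)(−0.5))q_Y = 161/6 − 0.5·(157/6), so 0.75q_Y = 13.75 and q_Y = 55/3.
Then q_Z = 157/6 − 0.5·(55/3) = 17.
Equilibrium price: P = 210 − 3·(106/3) = 104.

104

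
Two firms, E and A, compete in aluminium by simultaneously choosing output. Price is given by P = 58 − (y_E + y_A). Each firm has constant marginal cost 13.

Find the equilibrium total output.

Firm E's profit: π = y_E(58 − (y_E + y_A)) − 13y_E.
∂π/∂y_E = 45 − 2y_E − y_A = 0, so y_E = 22.5 − 0.5y_A.
Setting y_E = y_A in the reaction function: y_E = 22.5 − 0.5y_E, so y_E = 22.5 / 1.5 = 15.
Total output: 15 + 15 = 30.

30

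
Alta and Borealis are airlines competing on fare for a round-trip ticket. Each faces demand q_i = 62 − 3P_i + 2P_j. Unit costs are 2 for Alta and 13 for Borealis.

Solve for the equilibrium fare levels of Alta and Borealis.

19.0625, 23.1875

Alta's profit: π = (P_{Alta} − 2)(62 − 3P_{Alta} + 2P_{Borealis}).
∂π/∂P_{Alta} = 68 − 6P_{Alta} + 2P_{Borealis} = 0 ⇒ P_{Alta} = 34/3 + (1/3)P_{Borealis}.
Similarly P_{Borealis} = 101/6 + (1/3)P_{Alta}.
Substituting the second reaction function into the first: P_{Alta} = 34/3 + (1/3)(101/6 + (1/3)P_{Alta}), which gives (8/9)P_{Alta} = 305/18 ⇒ P_{Alta} = 19.0625.
Then P_{Borealis} = 101/6 + (1/3)·19.0625 = 23.1875.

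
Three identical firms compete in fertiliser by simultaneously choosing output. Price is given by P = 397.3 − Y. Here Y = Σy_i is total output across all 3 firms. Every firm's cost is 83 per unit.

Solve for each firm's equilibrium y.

78.575

A representative firm's profit is π_i = y_i(397.3 − Y) − 83y_i, with Y = y_i + Σ_{j≠i} y_j.
First-order condition: 314.3 − 2y_i − Σ_{j≠i} y_j = 0.
Imposing symmetry (y_j = y for all j) turns Σ_{j≠i} y_j into 2y, so 314.3 = 4y and y = 78.575.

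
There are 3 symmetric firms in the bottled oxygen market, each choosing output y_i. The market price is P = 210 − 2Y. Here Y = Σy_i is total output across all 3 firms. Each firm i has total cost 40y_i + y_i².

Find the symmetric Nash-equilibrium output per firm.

A representative firm's profit is π_i = y_i(210 − 2Y) − 40y_i − y_i², with Y = y_i + Σ_{j≠i} y_j.
First-order condition: 170 − 6y_i − 2Σ_{j≠i} y_j = 0.
With identical firms, set every y_j = y: then 170 − 6y − 4y = 0, i.e. y = 170/10 = 17.

17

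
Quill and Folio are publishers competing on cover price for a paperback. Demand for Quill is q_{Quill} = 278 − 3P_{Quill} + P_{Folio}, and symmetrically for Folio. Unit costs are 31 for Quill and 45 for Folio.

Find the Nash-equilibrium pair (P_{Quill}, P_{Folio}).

75.4, 81.4

Quill's profit: π = (P_{Quill} − 31)(278 − 3P_{Quill} + P_{Folio}).
∂π/∂P_{Quill} = 371 − 6P_{Quill} + P_{Folio} = 0 ⇒ P_{Quill} = 371/6 + (1/6)P_{Folio}.
Similarly P_{Folio} = 413/6 + (1/6)P_{Quill}.
Substituting the second reaction function into the first: P_{Quill} = 371/6 + (1/6)(413/6 + (1/6)P_{Quill}), which gives (35/36)P_{Quill} = 2639/36 ⇒ P_{Quill} = 75.4.
Then P_{Folio} = 413/6 + (1/6)·75.4 = 81.4.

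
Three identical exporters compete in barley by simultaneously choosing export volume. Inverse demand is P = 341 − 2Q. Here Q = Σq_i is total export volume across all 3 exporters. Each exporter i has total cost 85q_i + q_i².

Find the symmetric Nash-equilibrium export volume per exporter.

25.6

A representative exporter's profit is π_i = q_i(341 − 2Q) − 85q_i − q_i², with Q = q_i + Σ_{j≠i} q_j.
First-order condition: 256 − 6q_i − 2Σ_{j≠i} q_j = 0.
Imposing symmetry (q_j = q for all j) turns Σ_{j≠i} q_j into 2q, so 256 = 10q and q = 25.6.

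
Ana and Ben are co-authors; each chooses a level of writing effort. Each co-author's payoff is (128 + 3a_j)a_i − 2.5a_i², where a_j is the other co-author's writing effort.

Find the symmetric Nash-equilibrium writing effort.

Ana's payoff is (128 + 3a_B)a_A − 2.5a_A².
∂π/∂a_A = 128 + 3a_B − 5a_A = 0, so a_A = 25.6 + 0.6a_B.
By symmetry a_B = a_A; substituting into the reaction function, 0.4a_A = 25.6 and a_A = 64.

64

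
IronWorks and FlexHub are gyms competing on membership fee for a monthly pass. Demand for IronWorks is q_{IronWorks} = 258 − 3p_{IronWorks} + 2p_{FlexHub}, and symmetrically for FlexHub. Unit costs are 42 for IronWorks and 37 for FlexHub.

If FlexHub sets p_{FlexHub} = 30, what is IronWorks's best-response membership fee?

74

IronWorks's profit: π = (p_{IronWorks} − 42)(258 − 3p_{IronWorks} + 2p_{FlexHub}).
∂π/∂p_{IronWorks} = 384 − 6p_{IronWorks} + 2p_{FlexHub} = 0 ⇒ p_{IronWorks} = 64 + (1/3)p_{FlexHub}.
At p_{FlexHub} = 30: p_{IronWorks} = 64 + (1/3)·30 = 74.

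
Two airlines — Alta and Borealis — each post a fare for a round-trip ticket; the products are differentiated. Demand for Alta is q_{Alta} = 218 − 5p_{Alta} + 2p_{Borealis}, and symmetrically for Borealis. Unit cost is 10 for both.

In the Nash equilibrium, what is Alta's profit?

2761.25

Alta's profit: π = (p_{Alta} − 10)(218 − 5p_{Alta} + 2p_{Borealis}).
∂π/∂p_{Alta} = 268 − 10p_{Alta} + 2p_{Borealis} = 0 ⇒ p_{Alta} = 26.8 + 0.2p_{Borealis}.
Setting p_{Alta} = p_{Borealis} in the reaction function: p_{Alta} = 26.8 + 0.2p_{Alta}, so p_{Alta} = 26.8 / 0.8 = 33.5.
q_{Alta} = 218 − 5·33.5 + 2·33.5 = 117.5.
Profit = (33.5 − 10)·117.5 = 2761.25.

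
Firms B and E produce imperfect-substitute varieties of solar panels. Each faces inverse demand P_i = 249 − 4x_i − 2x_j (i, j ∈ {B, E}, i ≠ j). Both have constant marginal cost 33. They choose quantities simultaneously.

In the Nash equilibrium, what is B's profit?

1866.24

Firm B's profit: π = x_B(249 − 4x_B − 2x_E) − 33x_B.
∂π/∂x_B = 216 − 8x_B − 2x_E = 0 ⇒ x_B = 27 − 0.25x_E.
Setting x_B = x_E in the reaction function: x_B = 27 − 0.25x_B, so x_B = 27 / 1.25 = 21.6.
P_B = 249 − 4·21.6 − 2·21.6 = 119.4.
Profit = (119.4 − 33)·21.6 = 1866.24.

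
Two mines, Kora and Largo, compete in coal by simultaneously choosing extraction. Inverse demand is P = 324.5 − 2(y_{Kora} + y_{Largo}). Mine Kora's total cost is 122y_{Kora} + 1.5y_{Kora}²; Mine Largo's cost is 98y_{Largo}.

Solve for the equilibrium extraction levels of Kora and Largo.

14.875, 49.1875

Mine Kora's profit: π = y_{Kora}(324.5 − 2(y_{Kora} + y_{Largo})) − 122y_{Kora} − 1.5y_{Kora}².
∂π/∂y_{Kora} = 202.5 − 7y_{Kora} − 2y_{Largo} = 0, so y_{Kora} = 405/14 − (2/7)y_{Largo}.
For Largo: ∂π/∂y_{Largo} = 226.5 − 4y_{Largo} − 2y_{Kora} = 0 ⇒ y_{Largo} = 56.625 − 0.5y_{Kora}.
Solving the two reaction functions simultaneously: (1 − (−2/7)(−0.5))y_{Kora} = 405/14 − (2/7)·56.625, so (6/7)y_{Kora} = 12.75 and y_{Kora} = 14.875.
Then y_{Largo} = 56.625 − 0.5·14.875 = 49.1875.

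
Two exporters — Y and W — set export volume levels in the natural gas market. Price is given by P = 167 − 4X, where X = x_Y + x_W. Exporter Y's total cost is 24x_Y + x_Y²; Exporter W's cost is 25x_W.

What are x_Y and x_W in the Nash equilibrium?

Exporter Y's profit: π = x_Y(167 − 4(x_Y + x_W)) − 24x_Y − x_Y².
∂π/∂x_Y = 143 − 10x_Y − 4x_W = 0, so x_Y = 14.3 − 0.4x_W.
For W: ∂π/∂x_W = 142 − 8x_W − 4x_Y = 0 ⇒ x_W = 17.75 − 0.5x_Y.
Plugging x_W into Y's best response: x_Y = 14.3 − 0.4(17.75 − 0.5x_Y) ⇒ 0.8x_Y = 7.2, so x_Y = 9.
Then x_W = 17.75 − 0.5·9 = 13.25.

9, 13.25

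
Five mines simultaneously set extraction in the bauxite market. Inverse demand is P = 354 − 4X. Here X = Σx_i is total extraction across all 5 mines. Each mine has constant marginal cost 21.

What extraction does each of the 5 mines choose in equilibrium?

A representative mine's profit is π_i = x_i(354 − 4X) − 21x_i, with X = x_i + Σ_{j≠i} x_j.
First-order condition: 333 − 8x_i − 4Σ_{j≠i} x_j = 0.
In a symmetric equilibrium every mine chooses the same x, so Σ_{j≠i} x_j = 4x. The condition becomes 333 − 24x = 0, giving x = 333/24 = 13.875.

13.875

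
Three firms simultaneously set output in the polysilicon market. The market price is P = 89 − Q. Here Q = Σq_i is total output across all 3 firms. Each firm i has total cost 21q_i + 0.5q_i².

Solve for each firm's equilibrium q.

A representative firm's profit is π_i = q_i(89 − Q) − 21q_i − 0.5q_i², with Q = q_i + Σ_{j≠i} q_j.
First-order condition: 68 − 3q_i − Σ_{j≠i} q_j = 0.
Imposing symmetry (q_j = q for all j) turns Σ_{j≠i} q_j into 2q, so 68 = 5q and q = 13.6.

13.6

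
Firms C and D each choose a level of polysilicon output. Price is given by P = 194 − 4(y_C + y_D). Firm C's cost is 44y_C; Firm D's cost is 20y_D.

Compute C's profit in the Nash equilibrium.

Firm C's profit: π = y_C(194 − 4(y_C + y_D)) − 44y_C.
∂π/∂y_C = 150 − 8y_C − 4y_D = 0, so y_C = 18.75 − 0.5y_D.
By the same steps for D: y_D = 21.75 − 0.5y_C.
Substituting the second reaction function into the first: y_C = 18.75 − 0.5(21.75 − 0.5y_C), which gives 0.75y_C = 7.875 ⇒ y_C = 10.5.
Then y_D = 21.75 − 0.5·10.5 = 16.5.
Price P = 194 − 4·27 = 86.
C's profit: (86 − 44)·10.5 = 441.

441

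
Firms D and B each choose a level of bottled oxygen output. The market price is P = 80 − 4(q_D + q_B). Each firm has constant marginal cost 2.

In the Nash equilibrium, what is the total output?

13

Firm D's profit: π = q_D(80 − 4(q_D + q_B)) − 2q_D.
∂π/∂q_D = 78 − 8q_D − 4q_B = 0, so q_D = 9.75 − 0.5q_B.
By symmetry q_B = q_D; substituting into the reaction function, 1.5q_D = 9.75 and q_D = 6.5.
Total output: 6.5 + 6.5 = 13.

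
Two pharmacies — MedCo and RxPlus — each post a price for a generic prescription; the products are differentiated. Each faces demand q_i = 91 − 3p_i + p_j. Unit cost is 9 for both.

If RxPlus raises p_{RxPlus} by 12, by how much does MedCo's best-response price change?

MedCo's profit: π = (p_{MedCo} − 9)(91 − 3p_{MedCo} + p_{RxPlus}).
∂π/∂p_{MedCo} = 118 − 6p_{MedCo} + p_{RxPlus} = 0 ⇒ p_{MedCo} = 59/3 + (1/6)p_{RxPlus}.
The reaction-function slope is 1/6, so a 12-unit rise in p_{RxPlus} moves p_{MedCo} by 1/6 × 12 = 2. MedCo's best response rises — the actions are strategic complements.

2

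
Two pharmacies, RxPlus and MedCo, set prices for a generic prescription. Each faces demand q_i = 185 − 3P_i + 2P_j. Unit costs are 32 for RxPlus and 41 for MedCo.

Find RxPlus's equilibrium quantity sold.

119.8125

RxPlus's profit: π = (P_{RxPlus} − 32)(185 − 3P_{RxPlus} + 2P_{MedCo}).
∂π/∂P_{RxPlus} = 281 − 6P_{RxPlus} + 2P_{MedCo} = 0 ⇒ P_{RxPlus} = 281/6 + (1/3)P_{MedCo}.
Similarly P_{MedCo} = 154/3 + (1/3)P_{RxPlus}.
Plugging P_{MedCo} into RxPlus's best response: P_{RxPlus} = 281/6 + (1/3)(154/3 + (1/3)P_{RxPlus}) ⇒ (8/9)P_{RxPlus} = 1151/18, so P_{RxPlus} = 71.9375.
Then P_{MedCo} = 154/3 + (1/3)·71.9375 = 75.3125.
q_{RxPlus} = 185 − 3·71.9375 + 2·75.3125 = 119.8125.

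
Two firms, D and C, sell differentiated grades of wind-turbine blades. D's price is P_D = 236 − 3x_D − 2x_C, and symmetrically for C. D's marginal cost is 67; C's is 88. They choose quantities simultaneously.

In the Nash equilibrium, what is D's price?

134.3125

Firm D's profit: π = x_D(236 − 3x_D − 2x_C) − 67x_D.
∂π/∂x_D = 169 − 6x_D − 2x_C = 0 ⇒ x_D = 169/6 − (1/3)x_C.
Similarly x_C = 74/3 − (1/3)x_D.
Solving the two reaction functions simultaneously: (1 − (−1/3)(−1/3))x_D = 169/6 − (1/3)·(74/3), so (8/9)x_D = 359/18 and x_D = 22.4375.
Then x_C = 74/3 − (1/3)·22.4375 = 17.1875.
P_D = 236 − 3·22.4375 − 2·17.1875 = 134.3125.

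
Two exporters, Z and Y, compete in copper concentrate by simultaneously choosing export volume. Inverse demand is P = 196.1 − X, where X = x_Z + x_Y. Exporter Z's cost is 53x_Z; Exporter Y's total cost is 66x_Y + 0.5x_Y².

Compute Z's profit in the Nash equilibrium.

Exporter Z's profit: π = x_Z(196.1 − (x_Z + x_Y)) − 53x_Z.
∂π/∂x_Z = 143.1 − 2x_Z − x_Y = 0, so x_Z = 71.55 − 0.5x_Y.
For Y: ∂π/∂x_Y = 130.1 − 3x_Y − x_Z = 0 ⇒ x_Y = 1301/30 − (1/3)x_Z.
Plugging x_Y into Z's best response: x_Z = 71.55 − 0.5(1301/30 − (1/3)x_Z) ⇒ (5/6)x_Z = 748/15, so x_Z = 59.84.
Then x_Y = 1301/30 − (1/3)·59.84 = 23.42.
Price P = 196.1 − 83.26 = 112.84.
Z's profit: (112.84 − 53)·59.84 = 3580.8256.

3580.8256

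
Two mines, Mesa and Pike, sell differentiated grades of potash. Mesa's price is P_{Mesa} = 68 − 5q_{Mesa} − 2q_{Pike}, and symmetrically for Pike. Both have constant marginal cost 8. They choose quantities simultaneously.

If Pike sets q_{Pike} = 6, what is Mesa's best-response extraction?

4.8

Mine Mesa's profit: π = q_{Mesa}(68 − 5q_{Mesa} − 2q_{Pike}) − 8q_{Mesa}.
∂π/∂q_{Mesa} = 60 − 10q_{Mesa} − 2q_{Pike} = 0 ⇒ q_{Mesa} = 6 − 0.2q_{Pike}.
At q_{Pike} = 6: q_{Mesa} = 6 − 0.2·6 = 4.8.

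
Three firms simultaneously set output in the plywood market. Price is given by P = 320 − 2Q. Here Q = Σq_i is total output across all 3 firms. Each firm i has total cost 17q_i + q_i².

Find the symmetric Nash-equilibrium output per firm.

30.3

A representative firm's profit is π_i = q_i(320 − 2Q) − 17q_i − q_i², with Q = q_i + Σ_{j≠i} q_j.
First-order condition: 303 − 6q_i − 2Σ_{j≠i} q_j = 0.
Imposing symmetry (q_j = q for all j) turns Σ_{j≠i} q_j into 2q, so 303 = 10q and q = 30.3.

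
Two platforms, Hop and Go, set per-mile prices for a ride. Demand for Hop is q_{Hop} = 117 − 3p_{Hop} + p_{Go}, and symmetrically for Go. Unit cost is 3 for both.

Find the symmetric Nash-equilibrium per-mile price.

Hop's profit: π = (p_{Hop} − 3)(117 − 3p_{Hop} + p_{Go}).
∂π/∂p_{Hop} = 126 − 6p_{Hop} + p_{Go} = 0 ⇒ p_{Hop} = 21 + (1/6)p_{Go}.
The game is symmetric, so in equilibrium p_{Go} = p_{Hop}: the reaction function gives (5/6)p_{Hop} = 21, hence p_{Hop} = 25.2.

25.2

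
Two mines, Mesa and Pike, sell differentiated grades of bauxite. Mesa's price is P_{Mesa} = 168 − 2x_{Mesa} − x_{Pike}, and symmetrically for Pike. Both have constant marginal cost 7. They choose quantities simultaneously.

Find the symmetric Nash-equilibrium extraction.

32.2

Mine Mesa's profit: π = x_{Mesa}(168 − 2x_{Mesa} − x_{Pike}) − 7x_{Mesa}.
∂π/∂x_{Mesa} = 161 − 4x_{Mesa} − x_{Pike} = 0 ⇒ x_{Mesa} = 40.25 − 0.25x_{Pike}.
By symmetry x_{Pike} = x_{Mesa}; substituting into the reaction function, 1.25x_{Mesa} = 40.25 and x_{Mesa} = 32.2.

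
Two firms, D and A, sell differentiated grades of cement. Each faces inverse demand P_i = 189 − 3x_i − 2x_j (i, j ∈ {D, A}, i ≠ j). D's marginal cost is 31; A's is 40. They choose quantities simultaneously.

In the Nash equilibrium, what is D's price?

91.9375

Firm D's profit: π = x_D(189 − 3x_D − 2x_A) − 31x_D.
∂π/∂x_D = 158 − 6x_D − 2x_A = 0 ⇒ x_D = 79/3 − (1/3)x_A.
Similarly x_A = 149/6 − (1/3)x_D.
Solving the two reaction functions simultaneously: (1 − (−1/3)(−1/3))x_D = 79/3 − (1/3)·(149/6), so (8/9)x_D = 325/18 and x_D = 20.3125.
Then x_A = 149/6 − (1/3)·20.3125 = 18.0625.
P_D = 189 − 3·20.3125 − 2·18.0625 = 91.9375.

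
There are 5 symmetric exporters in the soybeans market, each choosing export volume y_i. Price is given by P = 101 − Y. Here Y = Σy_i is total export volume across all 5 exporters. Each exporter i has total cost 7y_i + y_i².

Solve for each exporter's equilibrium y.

11.75

A representative exporter's profit is π_i = y_i(101 − Y) − 7y_i − y_i², with Y = y_i + Σ_{j≠i} y_j.
First-order condition: 94 − 4y_i − Σ_{j≠i} y_j = 0.
Imposing symmetry (y_j = y for all j) turns Σ_{j≠i} y_j into 4y, so 94 = 8y and y = 11.75.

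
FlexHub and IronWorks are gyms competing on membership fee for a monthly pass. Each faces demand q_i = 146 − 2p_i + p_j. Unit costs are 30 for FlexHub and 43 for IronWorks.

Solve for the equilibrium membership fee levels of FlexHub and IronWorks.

70.4, 75.6

FlexHub's profit: π = (p_{FlexHub} − 30)(146 − 2p_{FlexHub} + p_{IronWorks}).
∂π/∂p_{FlexHub} = 206 − 4p_{FlexHub} + p_{IronWorks} = 0 ⇒ p_{FlexHub} = 51.5 + 0.25p_{IronWorks}.
Similarly p_{IronWorks} = 58 + 0.25p_{FlexHub}.
Substituting the second reaction function into the first: p_{FlexHub} = 51.5 + 0.25(58 + 0.25p_{FlexHub}), which gives 0.9375p_{FlexHub} = 66 ⇒ p_{FlexHub} = 70.4.
Then p_{IronWorks} = 58 + 0.25·70.4 = 75.6.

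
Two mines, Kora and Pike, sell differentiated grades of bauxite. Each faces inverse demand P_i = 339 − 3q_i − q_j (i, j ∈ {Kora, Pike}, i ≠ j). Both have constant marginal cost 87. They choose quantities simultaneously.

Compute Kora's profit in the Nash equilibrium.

3888

Mine Kora's profit: π = q_{Kora}(339 − 3q_{Kora} − q_{Pike}) − 87q_{Kora}.
∂π/∂q_{Kora} = 252 − 6q_{Kora} − q_{Pike} = 0 ⇒ q_{Kora} = 42 − (1/6)q_{Pike}.
Setting q_{Kora} = q_{Pike} in the reaction function: q_{Kora} = 42 − (1/6)q_{Kora}, so q_{Kora} = 42 / (7/6) = 36.
P_{Kora} = 339 − 3·36 − 36 = 195.
Profit = (195 − 87)·36 = 3888.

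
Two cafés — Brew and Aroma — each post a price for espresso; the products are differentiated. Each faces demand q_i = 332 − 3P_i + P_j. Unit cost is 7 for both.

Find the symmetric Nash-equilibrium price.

70.6

Brew's profit: π = (P_{Brew} − 7)(332 − 3P_{Brew} + P_{Aroma}).
∂π/∂P_{Brew} = 353 − 6P_{Brew} + P_{Aroma} = 0 ⇒ P_{Brew} = 353/6 + (1/6)P_{Aroma}.
By symmetry P_{Aroma} = P_{Brew}; substituting into the reaction function, (5/6)P_{Brew} = 353/6 and P_{Brew} = 70.6.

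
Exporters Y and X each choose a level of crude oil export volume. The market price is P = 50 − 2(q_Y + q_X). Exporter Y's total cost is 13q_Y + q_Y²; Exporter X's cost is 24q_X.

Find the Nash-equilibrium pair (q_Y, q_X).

4.8, 4.1

Exporter Y's profit: π = q_Y(50 − 2(q_Y + q_X)) − 13q_Y − q_Y².
∂π/∂q_Y = 37 − 6q_Y − 2q_X = 0, so q_Y = 37/6 − (1/3)q_X.
For X: ∂π/∂q_X = 26 − 4q_X − 2q_Y = 0 ⇒ q_X = 6.5 − 0.5q_Y.
Plugging q_X into Y's best response: q_Y = 37/6 − (1/3)(6.5 − 0.5q_Y) ⇒ (5/6)q_Y = 4, so q_Y = 4.8.
Then q_X = 6.5 − 0.5·4.8 = 4.1.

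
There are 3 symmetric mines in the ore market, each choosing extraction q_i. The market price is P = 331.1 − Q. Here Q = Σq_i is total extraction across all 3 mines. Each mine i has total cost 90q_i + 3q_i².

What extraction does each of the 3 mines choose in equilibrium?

A representative mine's profit is π_i = q_i(331.1 − Q) − 90q_i − 3q_i², with Q = q_i + Σ_{j≠i} q_j.
First-order condition: 241.1 − 8q_i − Σ_{j≠i} q_j = 0.
With identical mines, set every q_j = q: then 241.1 − 8q − 2q = 0, i.e. q = 241.1/10 = 24.11.

24.11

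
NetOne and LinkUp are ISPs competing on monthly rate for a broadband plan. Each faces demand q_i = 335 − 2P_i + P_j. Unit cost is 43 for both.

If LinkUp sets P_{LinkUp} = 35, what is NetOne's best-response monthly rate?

114

NetOne's profit: π = (P_{NetOne} − 43)(335 − 2P_{NetOne} + P_{LinkUp}).
∂π/∂P_{NetOne} = 421 − 4P_{NetOne} + P_{LinkUp} = 0 ⇒ P_{NetOne} = 105.25 + 0.25P_{LinkUp}.
At P_{LinkUp} = 35: P_{NetOne} = 105.25 + 0.25·35 = 114.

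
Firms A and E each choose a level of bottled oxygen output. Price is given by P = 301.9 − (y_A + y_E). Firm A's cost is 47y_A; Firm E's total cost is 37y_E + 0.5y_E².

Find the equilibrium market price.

Firm A's profit: π = y_A(301.9 − (y_A + y_E)) − 47y_A.
∂π/∂y_A = 254.9 − 2y_A − y_E = 0, so y_A = 127.45 − 0.5y_E.
For E: ∂π/∂y_E = 264.9 − 3y_E − y_A = 0 ⇒ y_E = 88.3 − (1/3)y_A.
Plugging y_E into A's best response: y_A = 127.45 − 0.5(88.3 − (1/3)y_A) ⇒ (5/6)y_A = 83.3, so y_A = 99.96.
Then y_E = 88.3 − (1/3)·99.96 = 54.98.
Equilibrium price: P = 301.9 − 154.94 = 146.96.

146.96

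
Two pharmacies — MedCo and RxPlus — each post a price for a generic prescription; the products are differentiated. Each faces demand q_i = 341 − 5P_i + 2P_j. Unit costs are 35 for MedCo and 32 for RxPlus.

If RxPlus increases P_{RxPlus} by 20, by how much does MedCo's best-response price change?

4

MedCo's profit: π = (P_{MedCo} − 35)(341 − 5P_{MedCo} + 2P_{RxPlus}).
∂π/∂P_{MedCo} = 516 − 10P_{MedCo} + 2P_{RxPlus} = 0 ⇒ P_{MedCo} = 51.6 + 0.2P_{RxPlus}.
The reaction-function slope is 0.2, so a 20-unit rise in P_{RxPlus} moves P_{MedCo} by 0.2 × 20 = 4. MedCo's best response rises — the actions are strategic complements.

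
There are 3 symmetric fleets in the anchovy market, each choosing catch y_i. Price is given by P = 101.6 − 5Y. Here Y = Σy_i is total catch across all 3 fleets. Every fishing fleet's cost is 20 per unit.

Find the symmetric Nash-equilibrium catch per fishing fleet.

4.08

A representative fishing fleet's profit is π_i = y_i(101.6 − 5Y) − 20y_i, with Y = y_i + Σ_{j≠i} y_j.
First-order condition: 81.6 − 10y_i − 5Σ_{j≠i} y_j = 0.
In a symmetric equilibrium every fishing fleet chooses the same y, so Σ_{j≠i} y_j = 2y. The condition becomes 81.6 − 20y = 0, giving y = 81.6/20 = 4.08.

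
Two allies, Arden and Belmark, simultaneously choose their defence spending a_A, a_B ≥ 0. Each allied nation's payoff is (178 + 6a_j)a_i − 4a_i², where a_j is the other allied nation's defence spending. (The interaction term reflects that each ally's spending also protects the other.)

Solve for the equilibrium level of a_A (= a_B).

89

Arden's payoff is (178 + 6a_B)a_A − 4a_A².
∂π/∂a_A = 178 + 6a_B − 8a_A = 0, so a_A = 22.25 + 0.75a_B.
Setting a_A = a_B in the reaction function: a_A = 22.25 + 0.75a_A, so a_A = 22.25 / 0.25 = 89.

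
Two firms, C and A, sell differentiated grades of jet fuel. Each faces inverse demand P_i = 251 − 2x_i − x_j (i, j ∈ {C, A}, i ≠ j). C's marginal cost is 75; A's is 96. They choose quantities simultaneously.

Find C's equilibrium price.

Firm C's profit: π = x_C(251 − 2x_C − x_A) − 75x_C.
∂π/∂x_C = 176 − 4x_C − x_A = 0 ⇒ x_C = 44 − 0.25x_A.
Similarly x_A = 38.75 − 0.25x_C.
Solving the two reaction functions simultaneously: (1 − (−0.25)(−0.25))x_C = 44 − 0.25·38.75, so 0.9375x_C = 34.3125 and x_C = 36.6.
Then x_A = 38.75 − 0.25·36.6 = 29.6.
P_C = 251 − 2·36.6 − 29.6 = 148.2.

148.2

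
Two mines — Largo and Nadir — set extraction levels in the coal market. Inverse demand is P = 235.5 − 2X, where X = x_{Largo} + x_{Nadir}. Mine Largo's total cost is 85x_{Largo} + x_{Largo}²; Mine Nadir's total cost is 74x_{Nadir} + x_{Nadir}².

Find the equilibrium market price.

Mine Largo's profit: π = x_{Largo}(235.5 − 2(x_{Largo} + x_{Nadir})) − 85x_{Largo} − x_{Largo}².
∂π/∂x_{Largo} = 150.5 − 6x_{Largo} − 2x_{Nadir} = 0, so x_{Largo} = 301/12 − (1/3)x_{Nadir}.
By the same steps for Nadir: x_{Nadir} = 323/12 − (1/3)x_{Largo}.
Solving the two reaction functions simultaneously: (1 − (−1/3)(−1/3))x_{Largo} = 301/12 − (1/3)·(323/12), so (8/9)x_{Largo} = 145/9 and x_{Largo} = 18.125.
Then x_{Nadir} = 323/12 − (1/3)·18.125 = 20.875.
Equilibrium price: P = 235.5 − 2·39 = 157.5.

157.5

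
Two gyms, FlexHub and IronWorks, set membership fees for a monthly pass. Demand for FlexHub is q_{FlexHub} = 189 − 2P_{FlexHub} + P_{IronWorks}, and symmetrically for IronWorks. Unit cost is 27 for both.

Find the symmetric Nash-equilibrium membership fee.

FlexHub's profit: π = (P_{FlexHub} − 27)(189 − 2P_{FlexHub} + P_{IronWorks}).
∂π/∂P_{FlexHub} = 243 − 4P_{FlexHub} + P_{IronWorks} = 0 ⇒ P_{FlexHub} = 60.75 + 0.25P_{IronWorks}.
Setting P_{FlexHub} = P_{IronWorks} in the reaction function: P_{FlexHub} = 60.75 + 0.25P_{FlexHub}, so P_{FlexHub} = 60.75 / 0.75 = 81.

81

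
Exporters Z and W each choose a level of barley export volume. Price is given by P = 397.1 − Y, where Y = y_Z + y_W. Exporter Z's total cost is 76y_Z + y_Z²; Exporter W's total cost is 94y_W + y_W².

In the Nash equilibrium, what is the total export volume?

124.84

Exporter Z's profit: π = y_Z(397.1 − (y_Z + y_W)) − 76y_Z − y_Z².
∂π/∂y_Z = 321.1 − 4y_Z − y_W = 0, so y_Z = 80.275 − 0.25y_W.
By the same steps for W: y_W = 75.775 − 0.25y_Z.
Solving the two reaction functions simultaneously: (1 − (−0.25)(−0.25))y_Z = 80.275 − 0.25·75.775, so 0.9375y_Z = 9813/160 and y_Z = 65.42.
Then y_W = 75.775 − 0.25·65.42 = 59.42.
Total export volume: 65.42 + 59.42 = 124.84.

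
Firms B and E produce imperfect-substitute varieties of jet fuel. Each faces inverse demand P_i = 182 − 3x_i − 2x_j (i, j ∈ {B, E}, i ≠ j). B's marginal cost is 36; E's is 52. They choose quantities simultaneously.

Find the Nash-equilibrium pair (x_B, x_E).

Firm B's profit: π = x_B(182 − 3x_B − 2x_E) − 36x_B.
∂π/∂x_B = 146 − 6x_B − 2x_E = 0 ⇒ x_B = 73/3 − (1/3)x_E.
Similarly x_E = 65/3 − (1/3)x_B.
Substituting the second reaction function into the first: x_B = 73/3 − (1/3)(65/3 − (1/3)x_B), which gives (8/9)x_B = 154/9 ⇒ x_B = 19.25.
Then x_E = 65/3 − (1/3)·19.25 = 15.25.

19.25, 15.25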